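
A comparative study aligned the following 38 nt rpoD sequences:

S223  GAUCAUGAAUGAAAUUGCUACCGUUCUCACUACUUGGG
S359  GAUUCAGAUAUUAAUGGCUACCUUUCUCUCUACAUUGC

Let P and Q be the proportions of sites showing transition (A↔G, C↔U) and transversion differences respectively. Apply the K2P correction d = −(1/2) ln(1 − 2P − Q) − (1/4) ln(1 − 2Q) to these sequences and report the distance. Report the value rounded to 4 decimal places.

0.4794

Mismatches occur at site 4 (C→U, transition), site 5 (A→C, transversion), site 6 (U→A, transversion), site 9 (A→U, transversion), site 10 (U→A, transversion), site 11 (G→U, transversion), site 12 (A→U, transversion), site 16 (U→G, transversion), site 23 (G→U, transversion), site 29 (A→U, transversion), site 34 (U→A, transversion), site 36 (G→U, transversion), site 38 (G→C, transversion).
Of the 13 differences, 1 transition and 12 transversions over 38 sites: P = 1/38 = 0.026316, Q = 12/38 = 0.315789.
d = −0.5·ln(0.631579) − 0.25·ln(0.368422) = −0.5·(-0.459532) − 0.25·(-0.998526) = 0.4794.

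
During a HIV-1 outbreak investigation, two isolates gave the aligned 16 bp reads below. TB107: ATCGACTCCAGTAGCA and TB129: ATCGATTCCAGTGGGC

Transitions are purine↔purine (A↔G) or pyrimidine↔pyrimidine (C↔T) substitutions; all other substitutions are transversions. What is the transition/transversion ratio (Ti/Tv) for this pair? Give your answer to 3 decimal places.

1.000

Differing sites — 6:C/T (Ti); 13:A/G (Ti); 15:C/G (Tv); 16:A/C (Tv).
Of the 4 differences, 2 transitions and 2 transversions, so Ti/Tv = 2/2 = 1.000.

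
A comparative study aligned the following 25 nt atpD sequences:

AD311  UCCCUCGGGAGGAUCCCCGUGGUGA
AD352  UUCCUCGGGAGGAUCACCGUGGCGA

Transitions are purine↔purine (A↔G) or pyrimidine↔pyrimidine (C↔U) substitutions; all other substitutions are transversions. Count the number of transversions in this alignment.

1

Mismatches occur at site 2 (C↔U, transition), site 16 (C↔A, transversion), site 23 (U↔C, transition).
Of the 3 differences, 2 transitions and 1 transversion, so the answer is 1.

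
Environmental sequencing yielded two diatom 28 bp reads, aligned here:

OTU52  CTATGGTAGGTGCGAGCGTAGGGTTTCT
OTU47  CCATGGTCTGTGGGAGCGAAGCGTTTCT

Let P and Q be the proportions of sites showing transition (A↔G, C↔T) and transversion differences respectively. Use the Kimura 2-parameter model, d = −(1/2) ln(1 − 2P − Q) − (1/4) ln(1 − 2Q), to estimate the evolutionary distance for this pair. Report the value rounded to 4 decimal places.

Mismatches occur at site 2 (T→C, transition), site 8 (A→C, transversion), site 9 (G→T, transversion), site 13 (C→G, transversion), site 19 (T→A, transversion), site 22 (G→C, transversion).
Of the 6 differences, 1 transition and 5 transversions over 28 sites: P = 1/28 = 0.035714, Q = 5/28 = 0.178571.
d = −0.5·ln(0.750001) − 0.25·ln(0.642858) = −0.5·(-0.287681) − 0.25·(-0.441831) = 0.2543.

0.2543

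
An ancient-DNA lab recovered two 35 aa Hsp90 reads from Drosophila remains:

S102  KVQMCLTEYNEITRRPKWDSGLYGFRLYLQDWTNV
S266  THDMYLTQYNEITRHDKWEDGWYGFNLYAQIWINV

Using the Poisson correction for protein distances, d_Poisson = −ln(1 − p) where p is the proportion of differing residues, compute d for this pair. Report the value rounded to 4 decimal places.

Differing sites — 1:K/T; 2:V/H; 3:Q/D; 5:C/Y; 8:E/Q; 15:R/H; 16:P/D; 19:D/E; 20:S/D; 22:L/W; 26:R/N; 29:L/A; 31:D/I; 33:T/I.
p = 14/35 = 0.400000.
d = −ln(1 − 0.400000) = −ln(0.600000) = 0.5108.

0.5108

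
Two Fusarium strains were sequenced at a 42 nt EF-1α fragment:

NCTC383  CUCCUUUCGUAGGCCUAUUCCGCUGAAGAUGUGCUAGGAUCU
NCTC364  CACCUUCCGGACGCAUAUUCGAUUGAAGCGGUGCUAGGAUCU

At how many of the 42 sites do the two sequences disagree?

10

Mismatches occur at site 2 (U/A), site 7 (U/C), site 10 (U/G), site 12 (G/C), site 15 (C/A), site 21 (C/G), site 22 (G/A), site 23 (C/U), site 29 (A/C), site 30 (U/G).
That gives 10 mismatches out of 42 aligned sites, so the Hamming distance is 10.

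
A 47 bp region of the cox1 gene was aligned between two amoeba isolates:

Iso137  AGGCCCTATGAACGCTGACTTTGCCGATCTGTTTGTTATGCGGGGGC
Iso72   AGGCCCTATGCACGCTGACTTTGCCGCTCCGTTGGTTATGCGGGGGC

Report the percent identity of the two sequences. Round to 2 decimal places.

The sequences differ at positions 11 (A/C), 27 (A/C), 30 (T/C), 34 (T/G).
43 of the 47 sites match, so the percent identity is 43/47 × 100 = 91.49%.

91.49%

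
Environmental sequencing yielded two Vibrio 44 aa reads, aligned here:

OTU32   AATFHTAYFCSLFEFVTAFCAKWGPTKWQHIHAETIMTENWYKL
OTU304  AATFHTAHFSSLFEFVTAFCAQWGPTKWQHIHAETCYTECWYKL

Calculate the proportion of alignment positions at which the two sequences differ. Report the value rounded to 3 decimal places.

0.136

Mismatches occur at site 8 (Y↔H), site 10 (C↔S), site 22 (K↔Q), site 36 (I↔C), site 37 (M↔Y), site 40 (N↔C).
There are 6 differences over 44 sites, so p = 6/44 = 0.136.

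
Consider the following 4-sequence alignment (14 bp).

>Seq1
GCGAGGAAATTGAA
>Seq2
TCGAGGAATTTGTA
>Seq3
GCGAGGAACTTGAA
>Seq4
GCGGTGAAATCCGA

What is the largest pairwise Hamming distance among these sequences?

Pairwise Hamming distances:
  Seq1 vs Seq2: 3
  Seq1 vs Seq3: 1
  Seq1 vs Seq4: 5
  Seq2 vs Seq3: 3
  Seq2 vs Seq4: 7
  Seq3 vs Seq4: 6
The largest is 7, between Seq2 and Seq4.

7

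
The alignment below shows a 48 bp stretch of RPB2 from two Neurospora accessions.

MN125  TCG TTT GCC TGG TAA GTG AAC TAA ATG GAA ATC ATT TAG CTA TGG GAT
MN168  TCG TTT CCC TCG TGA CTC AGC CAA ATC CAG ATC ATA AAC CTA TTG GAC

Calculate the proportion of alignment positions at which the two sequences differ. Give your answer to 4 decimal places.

Differing sites — 7:G/C; 11:G/C; 14:A/G; 16:G/C; 18:G/C; 20:A/G; 22:T/C; 27:G/C; 28:G/C; 30:A/G; 36:T/A; 37:T/A; 39:G/C; 44:G/T; 48:T/C.
There are 15 differences over 48 sites, so p = 15/48 = 0.3125.

0.3125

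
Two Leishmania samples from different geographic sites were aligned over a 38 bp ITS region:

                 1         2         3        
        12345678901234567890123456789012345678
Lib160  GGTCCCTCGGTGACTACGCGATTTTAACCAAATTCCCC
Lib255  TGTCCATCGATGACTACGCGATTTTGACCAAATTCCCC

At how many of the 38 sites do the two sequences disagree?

The sequences differ at positions 1 (G/T), 6 (C/A), 10 (G/A), 26 (A/G).
That gives 4 mismatches out of 38 aligned sites, so the Hamming distance is 4.

4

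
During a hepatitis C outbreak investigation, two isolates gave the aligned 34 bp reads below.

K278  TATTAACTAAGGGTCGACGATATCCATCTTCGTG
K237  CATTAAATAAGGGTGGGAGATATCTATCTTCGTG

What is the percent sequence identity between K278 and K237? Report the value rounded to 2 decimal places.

82.35%

Mismatches occur at site 1 (T→C), site 7 (C→A), site 15 (C→G), site 17 (A→G), site 18 (C→A), site 25 (C→T).
28 of the 34 sites match, so the percent identity is 28/34 × 100 = 82.35%.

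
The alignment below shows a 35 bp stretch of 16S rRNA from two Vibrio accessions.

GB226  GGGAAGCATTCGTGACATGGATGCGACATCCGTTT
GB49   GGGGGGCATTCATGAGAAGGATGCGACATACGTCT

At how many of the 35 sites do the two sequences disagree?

7

Differing sites — 4:A/G; 5:A/G; 12:G/A; 16:C/G; 18:T/A; 30:C/A; 34:T/C.
That gives 7 mismatches out of 35 aligned sites, so the Hamming distance is 7.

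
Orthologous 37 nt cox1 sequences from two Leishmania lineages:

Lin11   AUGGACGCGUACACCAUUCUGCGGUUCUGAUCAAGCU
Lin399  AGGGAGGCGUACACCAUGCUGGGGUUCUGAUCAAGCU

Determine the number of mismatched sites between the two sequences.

Differing sites — 2:U/G; 6:C/G; 18:U/G; 22:C/G.
That gives 4 mismatches out of 37 aligned sites, so the Hamming distance is 4.

4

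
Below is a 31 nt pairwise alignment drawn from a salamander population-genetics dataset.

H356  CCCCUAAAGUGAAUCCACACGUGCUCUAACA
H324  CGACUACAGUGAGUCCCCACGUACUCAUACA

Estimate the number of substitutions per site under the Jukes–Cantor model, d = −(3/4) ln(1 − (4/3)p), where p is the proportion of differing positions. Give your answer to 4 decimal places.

0.3163

Differing sites — 2:C/G; 3:C/A; 7:A/C; 13:A/G; 17:A/C; 23:G/A; 27:U/A; 28:A/U.
p = 8/31 = 0.258065.
d = −0.75 · ln(1 − (4/3)·0.258065) = −0.75 · ln(0.655913) = −0.75 · (-0.421727) = 0.3163.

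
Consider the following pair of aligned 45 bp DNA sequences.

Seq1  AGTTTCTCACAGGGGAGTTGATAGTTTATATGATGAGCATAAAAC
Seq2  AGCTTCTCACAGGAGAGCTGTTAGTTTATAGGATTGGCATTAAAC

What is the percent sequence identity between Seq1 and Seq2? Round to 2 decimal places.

Mismatches occur at site 3 (T↔C), site 14 (G↔A), site 18 (T↔C), site 21 (A↔T), site 31 (T↔G), site 35 (G↔T), site 36 (A↔G), site 41 (A↔T).
37 of the 45 sites match, so the percent identity is 37/45 × 100 = 82.22%.

82.22%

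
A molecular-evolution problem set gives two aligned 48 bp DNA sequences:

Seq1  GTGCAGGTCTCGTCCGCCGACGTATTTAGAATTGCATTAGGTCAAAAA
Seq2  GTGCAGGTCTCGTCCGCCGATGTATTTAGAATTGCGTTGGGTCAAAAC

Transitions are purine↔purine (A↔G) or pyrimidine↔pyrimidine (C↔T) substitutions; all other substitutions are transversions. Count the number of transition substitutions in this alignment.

3

Mismatches occur at site 21 (C↔T, transition), site 36 (A↔G, transition), site 39 (A↔G, transition), site 48 (A↔C, transversion).
Of the 4 differences, 3 transitions and 1 transversion, so the answer is 3.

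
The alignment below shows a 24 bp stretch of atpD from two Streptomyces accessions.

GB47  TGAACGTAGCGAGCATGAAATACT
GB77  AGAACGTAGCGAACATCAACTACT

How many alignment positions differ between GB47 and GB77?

Differing sites — 1:T/A; 13:G/A; 17:G/C; 20:A/C.
That gives 4 mismatches out of 24 aligned sites, so the Hamming distance is 4.

4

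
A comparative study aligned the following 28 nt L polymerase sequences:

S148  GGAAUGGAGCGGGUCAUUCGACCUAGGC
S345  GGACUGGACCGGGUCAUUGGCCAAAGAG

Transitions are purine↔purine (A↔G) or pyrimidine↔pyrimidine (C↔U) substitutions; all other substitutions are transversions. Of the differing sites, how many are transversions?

The sequences differ at positions 4 (A/C, transversion), 9 (G/C, transversion), 19 (C/G, transversion), 21 (A/C, transversion), 23 (C/A, transversion), 24 (U/A, transversion), 27 (G/A, transition), 28 (C/G, transversion).
Of the 8 differences, 1 transition and 7 transversions, so the answer is 7.

7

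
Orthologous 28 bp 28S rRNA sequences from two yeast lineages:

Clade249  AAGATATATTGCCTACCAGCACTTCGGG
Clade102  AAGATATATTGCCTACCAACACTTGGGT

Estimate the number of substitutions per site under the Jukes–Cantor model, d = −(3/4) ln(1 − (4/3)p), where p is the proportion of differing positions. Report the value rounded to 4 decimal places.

0.1156

The sequences differ at positions 19 (G/A), 25 (C/G), 28 (G/T).
p = 3/28 = 0.107143.
d = −0.75 · ln(1 − (4/3)·0.107143) = −0.75 · ln(0.857143) = −0.75 · (-0.154151) = 0.1156.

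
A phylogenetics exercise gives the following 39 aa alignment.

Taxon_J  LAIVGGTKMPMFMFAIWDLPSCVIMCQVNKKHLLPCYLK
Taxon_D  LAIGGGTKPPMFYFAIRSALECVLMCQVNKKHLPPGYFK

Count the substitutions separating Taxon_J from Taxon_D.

12

Mismatches occur at site 4 (V/G), site 9 (M/P), site 13 (M/Y), site 17 (W/R), site 18 (D/S), site 19 (L/A), site 20 (P/L), site 21 (S/E), site 24 (I/L), site 34 (L/P), site 36 (C/G), site 38 (L/F).
That gives 12 mismatches out of 39 aligned sites, so the Hamming distance is 12.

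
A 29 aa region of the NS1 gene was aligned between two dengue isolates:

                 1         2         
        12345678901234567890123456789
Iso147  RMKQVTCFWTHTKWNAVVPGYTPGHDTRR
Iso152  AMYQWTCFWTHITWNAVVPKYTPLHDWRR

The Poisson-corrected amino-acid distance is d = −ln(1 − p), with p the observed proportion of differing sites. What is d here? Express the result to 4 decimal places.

0.3228

The sequences differ at positions 1 (R/A), 3 (K/Y), 5 (V/W), 12 (T/I), 13 (K/T), 20 (G/K), 24 (G/L), 27 (T/W).
p = 8/29 = 0.275862.
d = −ln(1 − 0.275862) = −ln(0.724138) = 0.3228.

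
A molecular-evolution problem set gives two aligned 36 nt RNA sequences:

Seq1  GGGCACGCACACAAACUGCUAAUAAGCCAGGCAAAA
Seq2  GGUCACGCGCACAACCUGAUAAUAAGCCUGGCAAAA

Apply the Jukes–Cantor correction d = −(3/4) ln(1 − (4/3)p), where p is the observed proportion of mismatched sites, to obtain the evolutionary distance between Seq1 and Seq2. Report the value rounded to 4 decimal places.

Mismatches occur at site 3 (G→U), site 9 (A→G), site 15 (A→C), site 19 (C→A), site 29 (A→U).
p = 5/36 = 0.138889.
d = −0.75 · ln(1 − (4/3)·0.138889) = −0.75 · ln(0.814815) = −0.75 · (-0.204794) = 0.1536.

0.1536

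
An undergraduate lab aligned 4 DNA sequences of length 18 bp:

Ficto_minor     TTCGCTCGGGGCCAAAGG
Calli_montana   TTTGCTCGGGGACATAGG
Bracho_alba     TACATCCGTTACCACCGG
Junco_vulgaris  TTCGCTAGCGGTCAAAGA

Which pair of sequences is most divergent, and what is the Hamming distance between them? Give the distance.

Pairwise Hamming distances:
  Ficto_minor vs Calli_montana: 3
  Ficto_minor vs Bracho_alba: 9
  Ficto_minor vs Junco_vulgaris: 4
  Calli_montana vs Bracho_alba: 11
  Calli_montana vs Junco_vulgaris: 6
  Bracho_alba vs Junco_vulgaris: 12
The largest is 12, between Bracho_alba and Junco_vulgaris.

12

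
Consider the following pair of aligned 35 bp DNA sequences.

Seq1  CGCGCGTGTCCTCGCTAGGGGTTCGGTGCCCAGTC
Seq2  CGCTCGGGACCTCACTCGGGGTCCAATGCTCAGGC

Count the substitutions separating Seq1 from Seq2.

The sequences differ at positions 4 (G/T), 7 (T/G), 9 (T/A), 14 (G/A), 17 (A/C), 23 (T/C), 25 (G/A), 26 (G/A), 30 (C/T), 34 (T/G).
That gives 10 mismatches out of 35 aligned sites, so the Hamming distance is 10.

10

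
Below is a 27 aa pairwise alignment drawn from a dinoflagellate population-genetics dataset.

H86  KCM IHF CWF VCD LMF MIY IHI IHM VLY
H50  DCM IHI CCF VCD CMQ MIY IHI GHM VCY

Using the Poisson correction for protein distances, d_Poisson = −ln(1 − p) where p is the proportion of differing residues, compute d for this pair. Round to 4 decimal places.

0.3001

Differing sites — 1:K/D; 6:F/I; 8:W/C; 13:L/C; 15:F/Q; 22:I/G; 26:L/C.
p = 7/27 = 0.259259.
d = −ln(1 − 0.259259) = −ln(0.740741) = 0.3001.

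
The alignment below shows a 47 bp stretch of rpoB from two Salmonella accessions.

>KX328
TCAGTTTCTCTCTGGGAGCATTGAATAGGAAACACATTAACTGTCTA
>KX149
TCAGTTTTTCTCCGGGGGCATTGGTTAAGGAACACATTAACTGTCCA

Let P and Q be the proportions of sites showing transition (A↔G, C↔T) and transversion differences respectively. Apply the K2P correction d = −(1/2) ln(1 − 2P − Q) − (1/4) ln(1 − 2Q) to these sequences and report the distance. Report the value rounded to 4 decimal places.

0.2031

The sequences differ at positions 8 (C/T, transition), 13 (T/C, transition), 17 (A/G, transition), 24 (A/G, transition), 25 (A/T, transversion), 28 (G/A, transition), 30 (A/G, transition), 46 (T/C, transition).
Of the 8 differences, 7 transitions and 1 transversion over 47 sites: P = 7/47 = 0.148936, Q = 1/47 = 0.021277.
d = −0.5·ln(0.680851) − 0.25·ln(0.957446) = −0.5·(-0.384412) − 0.25·(-0.043486) = 0.2031.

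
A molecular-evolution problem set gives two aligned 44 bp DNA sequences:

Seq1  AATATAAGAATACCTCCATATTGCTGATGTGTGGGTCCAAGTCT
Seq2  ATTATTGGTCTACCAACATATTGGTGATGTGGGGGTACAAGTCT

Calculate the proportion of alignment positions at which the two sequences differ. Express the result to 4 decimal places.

0.2273

Mismatches occur at site 2 (A→T), site 6 (A→T), site 7 (A→G), site 9 (A→T), site 10 (A→C), site 15 (T→A), site 16 (C→A), site 24 (C→G), site 32 (T→G), site 37 (C→A).
There are 10 differences over 44 sites, so p = 10/44 = 0.2273.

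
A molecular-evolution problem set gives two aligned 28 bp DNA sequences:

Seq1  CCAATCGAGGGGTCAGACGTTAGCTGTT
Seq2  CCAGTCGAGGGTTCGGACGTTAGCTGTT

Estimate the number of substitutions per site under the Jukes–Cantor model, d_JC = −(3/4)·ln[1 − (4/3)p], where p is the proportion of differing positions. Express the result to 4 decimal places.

Mismatches occur at site 4 (A↔G), site 12 (G↔T), site 15 (A↔G).
p = 3/28 = 0.107143.
d = −0.75 · ln(1 − (4/3)·0.107143) = −0.75 · ln(0.857143) = −0.75 · (-0.154151) = 0.1156.

0.1156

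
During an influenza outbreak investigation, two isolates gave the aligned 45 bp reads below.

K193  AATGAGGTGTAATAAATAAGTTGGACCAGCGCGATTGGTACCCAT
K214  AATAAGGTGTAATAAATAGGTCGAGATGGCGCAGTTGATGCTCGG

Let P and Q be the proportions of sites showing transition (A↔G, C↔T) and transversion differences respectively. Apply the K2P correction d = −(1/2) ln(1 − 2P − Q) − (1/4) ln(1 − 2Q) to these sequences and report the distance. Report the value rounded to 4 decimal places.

0.5100

Differing sites — 4:G/A (Ti); 19:A/G (Ti); 22:T/C (Ti); 24:G/A (Ti); 25:A/G (Ti); 26:C/A (Tv); 27:C/T (Ti); 28:A/G (Ti); 33:G/A (Ti); 34:A/G (Ti); 38:G/A (Ti); 40:A/G (Ti); 42:C/T (Ti); 44:A/G (Ti); 45:T/G (Tv).
Of the 15 differences, 13 transitions and 2 transversions over 45 sites: P = 13/45 = 0.288889, Q = 2/45 = 0.044444.
d = −0.5·ln(0.377778) − 0.25·ln(0.911112) = −0.5·(-0.973449) − 0.25·(-0.093089) = 0.5100.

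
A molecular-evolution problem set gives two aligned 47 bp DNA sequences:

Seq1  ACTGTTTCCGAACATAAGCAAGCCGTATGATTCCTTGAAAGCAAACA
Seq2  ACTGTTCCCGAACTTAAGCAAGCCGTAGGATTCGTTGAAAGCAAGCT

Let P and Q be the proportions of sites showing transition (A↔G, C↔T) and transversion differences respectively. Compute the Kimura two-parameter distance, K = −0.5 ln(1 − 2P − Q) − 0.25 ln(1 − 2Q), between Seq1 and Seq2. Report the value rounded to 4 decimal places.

0.1399

Mismatches occur at site 7 (T↔C, transition), site 14 (A↔T, transversion), site 28 (T↔G, transversion), site 34 (C↔G, transversion), site 45 (A↔G, transition), site 47 (A↔T, transversion).
Of the 6 differences, 2 transitions and 4 transversions over 47 sites: P = 2/47 = 0.042553, Q = 4/47 = 0.085106.
d = −0.5·ln(0.829788) − 0.25·ln(0.829788) = −0.5·(-0.186585) − 0.25·(-0.186585) = 0.1399.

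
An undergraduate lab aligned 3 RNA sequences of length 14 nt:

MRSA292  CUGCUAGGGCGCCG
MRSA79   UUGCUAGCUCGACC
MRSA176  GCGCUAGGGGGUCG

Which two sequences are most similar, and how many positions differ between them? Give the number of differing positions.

4

Pairwise Hamming distances:
  MRSA292 vs MRSA79: 5
  MRSA292 vs MRSA176: 4
  MRSA79 vs MRSA176: 7
The smallest is 4, between MRSA292 and MRSA176.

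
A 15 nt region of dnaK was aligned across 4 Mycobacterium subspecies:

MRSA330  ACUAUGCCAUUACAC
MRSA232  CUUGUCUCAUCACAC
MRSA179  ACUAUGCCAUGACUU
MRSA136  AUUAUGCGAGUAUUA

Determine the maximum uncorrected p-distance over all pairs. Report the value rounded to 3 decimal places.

0.667

Pairwise Hamming distances:
  MRSA330 vs MRSA232: 6
  MRSA330 vs MRSA179: 3
  MRSA330 vs MRSA136: 6
  MRSA232 vs MRSA179: 8
  MRSA232 vs MRSA136: 10
  MRSA179 vs MRSA136: 6
The largest is 10 mismatches, between MRSA232 and MRSA136; p = 10/15 = 0.667.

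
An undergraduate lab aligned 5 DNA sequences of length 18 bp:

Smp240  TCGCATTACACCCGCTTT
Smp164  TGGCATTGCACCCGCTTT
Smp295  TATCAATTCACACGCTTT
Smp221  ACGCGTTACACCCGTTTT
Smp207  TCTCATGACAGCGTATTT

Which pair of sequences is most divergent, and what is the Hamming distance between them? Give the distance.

Pairwise Hamming distances:
  Smp240 vs Smp164: 2
  Smp240 vs Smp295: 5
  Smp240 vs Smp221: 3
  Smp240 vs Smp207: 6
  Smp164 vs Smp295: 5
  Smp164 vs Smp221: 5
  Smp164 vs Smp207: 8
  Smp295 vs Smp221: 8
  Smp295 vs Smp207: 9
  Smp221 vs Smp207: 8
The largest is 9, between Smp295 and Smp207.

9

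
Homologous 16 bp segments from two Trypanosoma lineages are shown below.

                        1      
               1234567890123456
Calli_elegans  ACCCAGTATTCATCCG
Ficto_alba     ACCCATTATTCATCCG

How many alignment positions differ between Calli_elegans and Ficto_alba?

Differing sites — 6:G/T.
That gives 1 mismatch out of 16 aligned sites, so the Hamming distance is 1.

1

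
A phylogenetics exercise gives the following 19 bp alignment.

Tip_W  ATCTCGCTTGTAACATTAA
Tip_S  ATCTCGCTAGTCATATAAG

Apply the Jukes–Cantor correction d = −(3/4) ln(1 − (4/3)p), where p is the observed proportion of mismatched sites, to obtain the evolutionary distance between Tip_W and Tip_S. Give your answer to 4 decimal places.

0.3241

Mismatches occur at site 9 (T/A), site 12 (A/C), site 14 (C/T), site 17 (T/A), site 19 (A/G).
p = 5/19 = 0.263158.
d = −0.75 · ln(1 − (4/3)·0.263158) = −0.75 · ln(0.649123) = −0.75 · (-0.432133) = 0.3241.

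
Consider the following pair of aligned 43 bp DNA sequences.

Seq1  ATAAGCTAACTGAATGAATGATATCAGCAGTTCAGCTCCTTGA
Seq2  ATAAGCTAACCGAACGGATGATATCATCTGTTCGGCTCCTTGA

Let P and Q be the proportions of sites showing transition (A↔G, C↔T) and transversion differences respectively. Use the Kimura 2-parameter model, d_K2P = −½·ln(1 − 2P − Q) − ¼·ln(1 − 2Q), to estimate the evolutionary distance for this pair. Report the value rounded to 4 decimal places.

The sequences differ at positions 11 (T/C, transition), 15 (T/C, transition), 17 (A/G, transition), 27 (G/T, transversion), 29 (A/T, transversion), 34 (A/G, transition).
Of the 6 differences, 4 transitions and 2 transversions over 43 sites: P = 4/43 = 0.093023, Q = 2/43 = 0.046512.
d = −0.5·ln(0.767442) − 0.25·ln(0.906976) = −0.5·(-0.264692) − 0.25·(-0.097639) = 0.1568.

0.1568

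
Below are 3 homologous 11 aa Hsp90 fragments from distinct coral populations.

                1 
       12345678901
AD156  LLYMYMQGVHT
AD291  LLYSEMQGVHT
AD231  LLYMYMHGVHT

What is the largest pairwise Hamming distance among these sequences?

Pairwise Hamming distances:
  AD156 vs AD291: 2
  AD156 vs AD231: 1
  AD291 vs AD231: 3
The largest is 3, between AD291 and AD231.

3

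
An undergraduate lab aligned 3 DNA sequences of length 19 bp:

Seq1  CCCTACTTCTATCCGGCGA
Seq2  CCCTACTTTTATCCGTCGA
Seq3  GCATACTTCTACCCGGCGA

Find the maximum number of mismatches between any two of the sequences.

5

Pairwise Hamming distances:
  Seq1 vs Seq2: 2
  Seq1 vs Seq3: 3
  Seq2 vs Seq3: 5
The largest is 5, between Seq2 and Seq3.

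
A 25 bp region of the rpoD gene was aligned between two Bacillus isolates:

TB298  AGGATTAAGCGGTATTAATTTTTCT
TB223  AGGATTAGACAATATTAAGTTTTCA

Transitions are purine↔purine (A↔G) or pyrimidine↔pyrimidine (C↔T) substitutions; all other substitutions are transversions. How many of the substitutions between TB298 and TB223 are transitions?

4

The sequences differ at positions 8 (A/G, transition), 9 (G/A, transition), 11 (G/A, transition), 12 (G/A, transition), 19 (T/G, transversion), 25 (T/A, transversion).
Of the 6 differences, 4 transitions and 2 transversions, so the answer is 4.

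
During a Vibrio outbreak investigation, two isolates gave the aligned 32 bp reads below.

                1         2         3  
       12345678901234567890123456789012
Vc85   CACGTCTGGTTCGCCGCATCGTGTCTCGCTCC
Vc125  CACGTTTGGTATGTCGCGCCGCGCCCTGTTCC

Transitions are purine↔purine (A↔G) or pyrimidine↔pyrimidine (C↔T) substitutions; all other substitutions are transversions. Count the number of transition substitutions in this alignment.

Mismatches occur at site 6 (C/T, transition), site 11 (T/A, transversion), site 12 (C/T, transition), site 14 (C/T, transition), site 18 (A/G, transition), site 19 (T/C, transition), site 22 (T/C, transition), site 24 (T/C, transition), site 26 (T/C, transition), site 27 (C/T, transition), site 29 (C/T, transition).
Of the 11 differences, 10 transitions and 1 transversion, so the answer is 10.

10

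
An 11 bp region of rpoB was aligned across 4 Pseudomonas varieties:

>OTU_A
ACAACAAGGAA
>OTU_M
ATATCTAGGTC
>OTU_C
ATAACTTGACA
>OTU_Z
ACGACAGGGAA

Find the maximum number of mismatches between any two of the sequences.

7

Pairwise Hamming distances:
  OTU_A vs OTU_M: 5
  OTU_A vs OTU_C: 5
  OTU_A vs OTU_Z: 2
  OTU_M vs OTU_C: 5
  OTU_M vs OTU_Z: 7
  OTU_C vs OTU_Z: 6
The largest is 7, between OTU_M and OTU_Z.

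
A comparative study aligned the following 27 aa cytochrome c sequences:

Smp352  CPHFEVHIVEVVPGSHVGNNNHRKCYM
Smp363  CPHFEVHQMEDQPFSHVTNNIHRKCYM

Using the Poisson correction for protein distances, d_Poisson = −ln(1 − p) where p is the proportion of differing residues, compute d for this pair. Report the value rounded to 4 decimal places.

Mismatches occur at site 8 (I→Q), site 9 (V→M), site 11 (V→D), site 12 (V→Q), site 14 (G→F), site 18 (G→T), site 21 (N→I).
p = 7/27 = 0.259259.
d = −ln(1 − 0.259259) = −ln(0.740741) = 0.3001.

0.3001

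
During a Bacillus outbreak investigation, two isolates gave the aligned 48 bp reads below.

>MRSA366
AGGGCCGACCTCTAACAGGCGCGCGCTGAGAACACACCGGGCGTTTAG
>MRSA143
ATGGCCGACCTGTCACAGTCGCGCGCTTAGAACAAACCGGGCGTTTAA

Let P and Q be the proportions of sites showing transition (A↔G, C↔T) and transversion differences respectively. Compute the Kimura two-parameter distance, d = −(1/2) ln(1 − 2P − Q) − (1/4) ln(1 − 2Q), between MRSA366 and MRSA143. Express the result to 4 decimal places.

Mismatches occur at site 2 (G/T, transversion), site 12 (C/G, transversion), site 14 (A/C, transversion), site 19 (G/T, transversion), site 28 (G/T, transversion), site 35 (C/A, transversion), site 48 (G/A, transition).
Of the 7 differences, 1 transition and 6 transversions over 48 sites: P = 1/48 = 0.020833, Q = 6/48 = 0.125000.
d = −0.5·ln(0.833334) − 0.25·ln(0.750000) = −0.5·(-0.182321) − 0.25·(-0.287682) = 0.1631.

0.1631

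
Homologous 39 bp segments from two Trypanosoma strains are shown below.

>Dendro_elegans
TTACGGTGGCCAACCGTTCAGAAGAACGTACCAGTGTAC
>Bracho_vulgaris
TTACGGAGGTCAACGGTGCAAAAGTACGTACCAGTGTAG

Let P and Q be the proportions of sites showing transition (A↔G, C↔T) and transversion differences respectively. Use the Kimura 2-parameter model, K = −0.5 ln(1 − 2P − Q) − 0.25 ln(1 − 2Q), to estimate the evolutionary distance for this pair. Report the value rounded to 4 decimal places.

The sequences differ at positions 7 (T/A, transversion), 10 (C/T, transition), 15 (C/G, transversion), 18 (T/G, transversion), 21 (G/A, transition), 25 (A/T, transversion), 39 (C/G, transversion).
Of the 7 differences, 2 transitions and 5 transversions over 39 sites: P = 2/39 = 0.051282, Q = 5/39 = 0.128205.
d = −0.5·ln(0.769231) − 0.25·ln(0.743590) = −0.5·(-0.262364) − 0.25·(-0.296265) = 0.2052.

0.2052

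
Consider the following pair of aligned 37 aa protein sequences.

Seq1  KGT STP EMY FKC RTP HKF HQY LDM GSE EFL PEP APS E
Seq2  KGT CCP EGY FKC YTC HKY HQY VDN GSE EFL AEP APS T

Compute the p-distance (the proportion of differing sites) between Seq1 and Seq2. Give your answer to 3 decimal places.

The sequences differ at positions 4 (S/C), 5 (T/C), 8 (M/G), 13 (R/Y), 15 (P/C), 18 (F/Y), 22 (L/V), 24 (M/N), 31 (P/A), 37 (E/T).
There are 10 differences over 37 sites, so p = 10/37 = 0.270.

0.270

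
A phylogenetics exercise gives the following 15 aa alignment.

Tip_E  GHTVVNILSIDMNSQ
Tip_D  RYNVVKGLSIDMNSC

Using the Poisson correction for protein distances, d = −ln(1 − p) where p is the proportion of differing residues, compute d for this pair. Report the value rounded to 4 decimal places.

Mismatches occur at site 1 (G→R), site 2 (H→Y), site 3 (T→N), site 6 (N→K), site 7 (I→G), site 15 (Q→C).
p = 6/15 = 0.400000.
d = −ln(1 − 0.400000) = −ln(0.600000) = 0.5108.

0.5108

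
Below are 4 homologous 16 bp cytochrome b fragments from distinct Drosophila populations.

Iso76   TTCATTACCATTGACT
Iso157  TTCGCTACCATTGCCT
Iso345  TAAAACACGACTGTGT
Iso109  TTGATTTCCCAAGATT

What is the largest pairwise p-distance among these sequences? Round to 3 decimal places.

Pairwise Hamming distances:
  Iso76 vs Iso157: 3
  Iso76 vs Iso345: 8
  Iso76 vs Iso109: 6
  Iso157 vs Iso345: 9
  Iso157 vs Iso109: 9
  Iso345 vs Iso109: 11
The largest is 11 mismatches, between Iso345 and Iso109; p = 11/16 = 0.688.

0.688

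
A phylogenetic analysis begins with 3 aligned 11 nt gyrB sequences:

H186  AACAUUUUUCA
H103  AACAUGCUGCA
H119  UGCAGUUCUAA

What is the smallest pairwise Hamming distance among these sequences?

Pairwise Hamming distances:
  H186 vs H103: 3
  H186 vs H119: 5
  H103 vs H119: 8
The smallest is 3, between H186 and H103.

3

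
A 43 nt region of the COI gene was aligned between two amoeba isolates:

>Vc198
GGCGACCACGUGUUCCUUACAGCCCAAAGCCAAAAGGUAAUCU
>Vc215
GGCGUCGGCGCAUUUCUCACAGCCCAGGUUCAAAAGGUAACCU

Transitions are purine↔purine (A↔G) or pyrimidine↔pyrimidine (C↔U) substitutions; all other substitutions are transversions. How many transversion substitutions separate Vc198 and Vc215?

The sequences differ at positions 5 (A/U, transversion), 7 (C/G, transversion), 8 (A/G, transition), 11 (U/C, transition), 12 (G/A, transition), 15 (C/U, transition), 18 (U/C, transition), 27 (A/G, transition), 28 (A/G, transition), 29 (G/U, transversion), 30 (C/U, transition), 41 (U/C, transition).
Of the 12 differences, 9 transitions and 3 transversions, so the answer is 3.

3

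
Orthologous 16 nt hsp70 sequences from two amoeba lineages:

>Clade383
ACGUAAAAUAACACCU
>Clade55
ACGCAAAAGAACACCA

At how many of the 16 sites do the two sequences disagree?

3

The sequences differ at positions 4 (U/C), 9 (U/G), 16 (U/A).
That gives 3 mismatches out of 16 aligned sites, so the Hamming distance is 3.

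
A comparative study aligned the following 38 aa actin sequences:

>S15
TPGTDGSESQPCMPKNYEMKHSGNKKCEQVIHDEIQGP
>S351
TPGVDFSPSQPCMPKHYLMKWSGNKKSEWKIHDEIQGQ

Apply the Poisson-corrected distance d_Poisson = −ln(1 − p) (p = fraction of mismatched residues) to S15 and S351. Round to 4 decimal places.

0.3054

Mismatches occur at site 4 (T↔V), site 6 (G↔F), site 8 (E↔P), site 16 (N↔H), site 18 (E↔L), site 21 (H↔W), site 27 (C↔S), site 29 (Q↔W), site 30 (V↔K), site 38 (P↔Q).
p = 10/38 = 0.263158.
d = −ln(1 − 0.263158) = −ln(0.736842) = 0.3054.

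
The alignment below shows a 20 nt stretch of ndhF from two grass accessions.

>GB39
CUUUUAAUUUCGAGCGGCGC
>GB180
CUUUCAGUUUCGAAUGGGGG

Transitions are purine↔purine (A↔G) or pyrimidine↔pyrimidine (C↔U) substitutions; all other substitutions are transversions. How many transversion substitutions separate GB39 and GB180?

2

The sequences differ at positions 5 (U/C, transition), 7 (A/G, transition), 14 (G/A, transition), 15 (C/U, transition), 18 (C/G, transversion), 20 (C/G, transversion).
Of the 6 differences, 4 transitions and 2 transversions, so the answer is 2.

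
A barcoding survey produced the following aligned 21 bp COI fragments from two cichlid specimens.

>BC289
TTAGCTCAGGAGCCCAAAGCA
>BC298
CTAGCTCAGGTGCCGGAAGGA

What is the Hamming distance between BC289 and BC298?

5

Differing sites — 1:T/C; 11:A/T; 15:C/G; 16:A/G; 20:C/G.
That gives 5 mismatches out of 21 aligned sites, so the Hamming distance is 5.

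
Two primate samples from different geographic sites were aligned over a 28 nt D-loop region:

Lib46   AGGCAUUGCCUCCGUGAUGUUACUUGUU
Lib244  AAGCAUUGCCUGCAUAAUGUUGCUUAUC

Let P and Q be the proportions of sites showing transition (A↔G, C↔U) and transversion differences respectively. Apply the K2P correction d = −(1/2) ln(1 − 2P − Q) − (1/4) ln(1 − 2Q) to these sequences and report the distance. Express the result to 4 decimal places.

0.3306

The sequences differ at positions 2 (G/A, transition), 12 (C/G, transversion), 14 (G/A, transition), 16 (G/A, transition), 22 (A/G, transition), 26 (G/A, transition), 28 (U/C, transition).
Of the 7 differences, 6 transitions and 1 transversion over 28 sites: P = 6/28 = 0.214286, Q = 1/28 = 0.035714.
d = −0.5·ln(0.535714) − 0.25·ln(0.928572) = −0.5·(-0.624155) − 0.25·(-0.074107) = 0.3306.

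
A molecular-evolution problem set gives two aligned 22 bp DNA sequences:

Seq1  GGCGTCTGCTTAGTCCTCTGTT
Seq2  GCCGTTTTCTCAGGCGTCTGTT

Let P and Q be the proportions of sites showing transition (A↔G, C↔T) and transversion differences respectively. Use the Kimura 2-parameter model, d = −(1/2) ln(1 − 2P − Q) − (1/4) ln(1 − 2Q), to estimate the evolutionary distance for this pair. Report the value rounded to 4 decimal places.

0.3390

Differing sites — 2:G/C (Tv); 6:C/T (Ti); 8:G/T (Tv); 11:T/C (Ti); 14:T/G (Tv); 16:C/G (Tv).
Of the 6 differences, 2 transitions and 4 transversions over 22 sites: P = 2/22 = 0.090909, Q = 4/22 = 0.181818.
d = −0.5·ln(0.636364) − 0.25·ln(0.636364) = −0.5·(-0.451985) − 0.25·(-0.451985) = 0.3390.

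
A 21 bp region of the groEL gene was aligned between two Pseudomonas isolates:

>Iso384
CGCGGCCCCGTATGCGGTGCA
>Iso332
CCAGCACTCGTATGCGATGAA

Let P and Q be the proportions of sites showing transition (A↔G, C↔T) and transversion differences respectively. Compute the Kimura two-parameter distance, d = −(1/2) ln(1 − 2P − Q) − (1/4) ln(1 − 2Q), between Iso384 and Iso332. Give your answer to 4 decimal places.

The sequences differ at positions 2 (G/C, transversion), 3 (C/A, transversion), 5 (G/C, transversion), 6 (C/A, transversion), 8 (C/T, transition), 17 (G/A, transition), 20 (C/A, transversion).
Of the 7 differences, 2 transitions and 5 transversions over 21 sites: P = 2/21 = 0.095238, Q = 5/21 = 0.238095.
d = −0.5·ln(0.571429) − 0.25·ln(0.523810) = −0.5·(-0.559615) − 0.25·(-0.646626) = 0.4415.

0.4415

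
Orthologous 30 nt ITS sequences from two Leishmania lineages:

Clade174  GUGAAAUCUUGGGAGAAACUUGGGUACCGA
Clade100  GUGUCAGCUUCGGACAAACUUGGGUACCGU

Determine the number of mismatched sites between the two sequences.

Differing sites — 4:A/U; 5:A/C; 7:U/G; 11:G/C; 15:G/C; 30:A/U.
That gives 6 mismatches out of 30 aligned sites, so the Hamming distance is 6.

6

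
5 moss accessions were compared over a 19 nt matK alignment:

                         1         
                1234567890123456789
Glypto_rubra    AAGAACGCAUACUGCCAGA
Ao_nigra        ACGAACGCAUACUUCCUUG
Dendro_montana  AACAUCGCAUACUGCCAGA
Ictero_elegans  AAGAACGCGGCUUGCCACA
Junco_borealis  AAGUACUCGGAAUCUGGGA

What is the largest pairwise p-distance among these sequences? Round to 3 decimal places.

0.632

Pairwise Hamming distances:
  Glypto_rubra vs Ao_nigra: 5
  Glypto_rubra vs Dendro_montana: 2
  Glypto_rubra vs Ictero_elegans: 5
  Glypto_rubra vs Junco_borealis: 9
  Ao_nigra vs Dendro_montana: 7
  Ao_nigra vs Ictero_elegans: 9
  Ao_nigra vs Junco_borealis: 12
  Dendro_montana vs Ictero_elegans: 7
  Dendro_montana vs Junco_borealis: 11
  Ictero_elegans vs Junco_borealis: 9
The largest is 12 mismatches, between Ao_nigra and Junco_borealis; p = 12/19 = 0.632.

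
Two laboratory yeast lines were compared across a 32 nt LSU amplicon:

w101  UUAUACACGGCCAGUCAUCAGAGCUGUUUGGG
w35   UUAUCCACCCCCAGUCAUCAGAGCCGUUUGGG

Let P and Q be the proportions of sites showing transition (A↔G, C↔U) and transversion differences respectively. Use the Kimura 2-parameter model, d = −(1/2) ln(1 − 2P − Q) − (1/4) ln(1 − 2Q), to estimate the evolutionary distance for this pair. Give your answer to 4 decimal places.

0.1369

Mismatches occur at site 5 (A/C, transversion), site 9 (G/C, transversion), site 10 (G/C, transversion), site 25 (U/C, transition).
Of the 4 differences, 1 transition and 3 transversions over 32 sites: P = 1/32 = 0.031250, Q = 3/32 = 0.093750.
d = −0.5·ln(0.843750) − 0.25·ln(0.812500) = −0.5·(-0.169899) − 0.25·(-0.207639) = 0.1369.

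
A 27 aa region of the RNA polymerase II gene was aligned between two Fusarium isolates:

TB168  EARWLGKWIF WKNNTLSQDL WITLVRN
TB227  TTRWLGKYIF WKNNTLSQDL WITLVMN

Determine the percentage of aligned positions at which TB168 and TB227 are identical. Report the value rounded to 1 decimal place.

The sequences differ at positions 1 (E/T), 2 (A/T), 8 (W/Y), 26 (R/M).
23 of the 27 sites match, so the percent identity is 23/27 × 100 = 85.2%.

85.2%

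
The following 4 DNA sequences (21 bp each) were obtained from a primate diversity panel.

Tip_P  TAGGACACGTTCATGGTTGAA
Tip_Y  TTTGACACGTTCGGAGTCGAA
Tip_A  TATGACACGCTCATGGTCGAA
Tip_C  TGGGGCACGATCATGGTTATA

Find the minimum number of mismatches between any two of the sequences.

Pairwise Hamming distances:
  Tip_P vs Tip_Y: 6
  Tip_P vs Tip_A: 3
  Tip_P vs Tip_C: 5
  Tip_Y vs Tip_A: 5
  Tip_Y vs Tip_C: 10
  Tip_A vs Tip_C: 7
The smallest is 3, between Tip_P and Tip_A.

3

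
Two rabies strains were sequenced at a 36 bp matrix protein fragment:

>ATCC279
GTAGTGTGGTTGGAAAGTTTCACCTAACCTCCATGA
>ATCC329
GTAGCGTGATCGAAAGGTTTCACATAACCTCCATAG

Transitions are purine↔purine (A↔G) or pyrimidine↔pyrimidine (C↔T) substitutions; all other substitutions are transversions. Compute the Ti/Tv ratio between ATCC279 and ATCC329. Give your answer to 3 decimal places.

7.000

Differing sites — 5:T/C (Ti); 9:G/A (Ti); 11:T/C (Ti); 13:G/A (Ti); 16:A/G (Ti); 24:C/A (Tv); 35:G/A (Ti); 36:A/G (Ti).
Of the 8 differences, 7 transitions and 1 transversion, so Ti/Tv = 7/1 = 7.000.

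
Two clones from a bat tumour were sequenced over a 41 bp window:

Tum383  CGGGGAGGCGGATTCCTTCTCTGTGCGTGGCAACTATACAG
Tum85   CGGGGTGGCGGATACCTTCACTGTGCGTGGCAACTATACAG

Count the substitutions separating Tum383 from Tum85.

3

Mismatches occur at site 6 (A/T), site 14 (T/A), site 20 (T/A).
That gives 3 mismatches out of 41 aligned sites, so the Hamming distance is 3.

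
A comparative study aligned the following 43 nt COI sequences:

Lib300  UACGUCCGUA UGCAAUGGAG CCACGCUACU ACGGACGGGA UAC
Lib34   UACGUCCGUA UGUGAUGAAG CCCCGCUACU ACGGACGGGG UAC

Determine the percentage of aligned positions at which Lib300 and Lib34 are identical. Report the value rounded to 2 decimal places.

88.37%

Differing sites — 13:C/U; 14:A/G; 18:G/A; 23:A/C; 40:A/G.
38 of the 43 sites match, so the percent identity is 38/43 × 100 = 88.37%.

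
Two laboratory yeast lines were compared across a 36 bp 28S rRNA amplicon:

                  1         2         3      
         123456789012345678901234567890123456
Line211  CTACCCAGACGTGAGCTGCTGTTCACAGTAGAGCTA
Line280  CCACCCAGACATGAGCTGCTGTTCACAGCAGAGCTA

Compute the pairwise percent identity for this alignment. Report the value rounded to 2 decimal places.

Mismatches occur at site 2 (T→C), site 11 (G→A), site 29 (T→C).
33 of the 36 sites match, so the percent identity is 33/36 × 100 = 91.67%.

91.67%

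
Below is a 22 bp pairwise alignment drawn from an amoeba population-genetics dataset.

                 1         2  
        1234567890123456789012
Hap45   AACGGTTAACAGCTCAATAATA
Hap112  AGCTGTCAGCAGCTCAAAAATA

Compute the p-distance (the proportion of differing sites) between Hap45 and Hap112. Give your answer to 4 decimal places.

0.2273

The sequences differ at positions 2 (A/G), 4 (G/T), 7 (T/C), 9 (A/G), 18 (T/A).
There are 5 differences over 22 sites, so p = 5/22 = 0.2273.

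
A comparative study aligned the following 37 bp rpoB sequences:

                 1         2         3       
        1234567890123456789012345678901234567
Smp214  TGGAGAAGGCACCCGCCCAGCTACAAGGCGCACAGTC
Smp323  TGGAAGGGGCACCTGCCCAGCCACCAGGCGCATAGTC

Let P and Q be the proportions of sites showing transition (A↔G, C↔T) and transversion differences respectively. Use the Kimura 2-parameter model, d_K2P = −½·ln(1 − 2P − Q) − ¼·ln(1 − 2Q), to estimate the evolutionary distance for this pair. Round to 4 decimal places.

0.2303

Mismatches occur at site 5 (G→A, transition), site 6 (A→G, transition), site 7 (A→G, transition), site 14 (C→T, transition), site 22 (T→C, transition), site 25 (A→C, transversion), site 33 (C→T, transition).
Of the 7 differences, 6 transitions and 1 transversion over 37 sites: P = 6/37 = 0.162162, Q = 1/37 = 0.027027.
d = −0.5·ln(0.648649) − 0.25·ln(0.945946) = −0.5·(-0.432864) − 0.25·(-0.055570) = 0.2303.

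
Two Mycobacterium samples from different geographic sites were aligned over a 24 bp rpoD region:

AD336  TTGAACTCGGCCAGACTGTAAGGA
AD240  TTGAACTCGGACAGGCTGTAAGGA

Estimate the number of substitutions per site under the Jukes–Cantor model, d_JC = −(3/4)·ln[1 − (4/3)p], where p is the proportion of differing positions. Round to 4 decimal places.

0.0883

The sequences differ at positions 11 (C/A), 15 (A/G).
p = 2/24 = 0.083333.
d = −0.75 · ln(1 − (4/3)·0.083333) = −0.75 · ln(0.888889) = −0.75 · (-0.117783) = 0.0883.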